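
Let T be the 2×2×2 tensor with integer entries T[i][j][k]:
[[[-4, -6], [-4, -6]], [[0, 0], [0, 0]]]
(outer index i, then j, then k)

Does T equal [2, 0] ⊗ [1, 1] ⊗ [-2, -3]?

Reconstruct entrywise from the claimed factors. For example, T[0,1,0] = -4 and Σₗ aₗ[0]bₗ[1]cₗ[0] = (2)·(1)·(-2) = -4; checking all 8 entries, every one matches. The claim holds.

Yes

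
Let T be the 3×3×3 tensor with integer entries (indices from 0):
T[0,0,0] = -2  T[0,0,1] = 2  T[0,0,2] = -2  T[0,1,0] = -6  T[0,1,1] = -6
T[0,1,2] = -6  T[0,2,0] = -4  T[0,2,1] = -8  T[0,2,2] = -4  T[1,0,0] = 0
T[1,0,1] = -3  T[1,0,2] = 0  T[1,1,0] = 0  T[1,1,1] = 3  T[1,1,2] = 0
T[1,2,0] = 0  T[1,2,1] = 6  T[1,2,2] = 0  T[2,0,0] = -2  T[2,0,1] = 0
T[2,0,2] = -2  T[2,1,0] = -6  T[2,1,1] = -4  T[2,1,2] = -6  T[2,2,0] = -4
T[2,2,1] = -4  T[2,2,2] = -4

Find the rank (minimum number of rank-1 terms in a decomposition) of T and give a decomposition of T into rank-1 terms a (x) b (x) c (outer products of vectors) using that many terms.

rank(T) = 2

Lower bound: the mode-3 unfolding of T (rows indexed by k, columns by (i,j) = (0,0), (0,1), (0,2), (1,0), (1,1), (1,2), (2,0), (2,1), (2,2)) is [[-2, -6, -4, 0, 0, 0, -2, -6, -4], [2, -6, -8, -3, 3, 6, 0, -4, -4], [-2, -6, -4, 0, 0, 0, -2, -6, -4]].
There the 2×2 minor on rows k ∈ {0, 1}, columns (i,j) ∈ {(0,0), (0,1)} is det [[-2, -6], [2, -6]] = 24 ≠ 0, so this unfolding has rank ≥ 2; CP rank is at least every unfolding rank, so rank(T) ≥ 2. (Unfolding ranks only ever bound the CP rank from below — rank(T) can be strictly larger than all of them — so the matching upper bound has to come from an explicit 2-term decomposition.)
Upper bound — finding two terms. Write S_k = T[:,:,k] for the frontal slices: S₀ = [[-2, -6, -4], [0, 0, 0], [-2, -6, -4]], S₁ = [[2, -6, -8], [-3, 3, 6], [0, -4, -4]], S₂ = [[-2, -6, -4], [0, 0, 0], [-2, -6, -4]].
If T = a₁ (x) b₁ (x) c₁ + a₂ (x) b₂ (x) c₂ then each S_k = c₁[k]·a₁b₁ᵀ + c₂[k]·a₂b₂ᵀ. S₀ and S₁ are linearly independent, so a₁b₁ᵀ and a₂b₂ᵀ must span the same plane of matrices: they are the rank-1 matrices of the form x·S₀ + y·S₁.
The 2×2 minor of x·S₀ + y·S₁ on rows {0,1}, columns {0,1} is −24·xy − 12·y² = (-12)·(y)(2·x + y), vanishing at (x:y) = (1:0) and (1:-2).
M₁ = S₀ = [[-2, -6, -4], [0, 0, 0], [-2, -6, -4]] = (-2)·(1, 0, 1)(1, 3, 2)ᵀ and M₂ = S₀ − 2·S₁ = [[-6, 6, 12], [6, -6, -12], [-2, 2, 4]] = (-2)·(3, -3, 1)(1, -1, -2)ᵀ, so take a₁ = (1, 0, 1), b₁ = (1, 3, 2), a₂ = (3, -3, 1), b₂ = (1, -1, -2).
Each slice is an integer combination of E₁ = a₁b₁ᵀ and E₂ = a₂b₂ᵀ: S₀ = −2·E₁, S₁ = −E₁ + E₂, S₂ = −2·E₁; reading off coefficients, c₁ = (-2, -1, -2) and c₂ = (0, 1, 0).
Hence T = (1, 0, 1) (x) (1, 3, 2) (x) (-2, -1, -2) + (3, -3, 1) (x) (1, -1, -2) (x) (0, 1, 0), so rank(T) ≤ 2.
These bounds meet, so rank(T) = 2.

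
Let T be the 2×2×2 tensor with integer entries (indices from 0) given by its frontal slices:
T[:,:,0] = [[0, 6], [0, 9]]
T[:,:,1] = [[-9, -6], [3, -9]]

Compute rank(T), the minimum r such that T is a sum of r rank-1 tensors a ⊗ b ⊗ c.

2

Lower bound: the mode-1 unfolding of T (rows indexed by i, columns by (j,k) = (0,0), (0,1), (1,0), (1,1)) is [[0, -9, 6, -6], [0, 3, 9, -9]].
There the 2×2 minor on rows i ∈ {0, 1}, columns (j,k) ∈ {(0,1), (1,0)} is det [[-9, 6], [3, 9]] = -99 ≠ 0, so this unfolding has rank ≥ 2; CP rank is at least every unfolding rank, so rank(T) ≥ 2. (Flattening ranks never certify an upper bound on CP rank; for that we must actually write T with 2 rank-1 terms.)
Upper bound — finding two terms. Write S_k = T[:,:,k] for the frontal slices: S₀ = [[0, 6], [0, 9]], S₁ = [[-9, -6], [3, -9]].
If T = a₁ ⊗ b₁ ⊗ c₁ + a₂ ⊗ b₂ ⊗ c₂ then each S_k = c₁[k]·a₁b₁ᵀ + c₂[k]·a₂b₂ᵀ. S₀ and S₁ are linearly independent, so a₁b₁ᵀ and a₂b₂ᵀ must span the same plane of matrices: they are the rank-1 matrices of the form x·S₀ + y·S₁.
det(x·S₀ + y·S₁) is −99·xy + 99·y² = (-99)·(x − y)(y), vanishing at (x:y) = (1:1) and (1:0).
M₁ = S₀ + S₁ = [[-9, 0], [3, 0]] = (-3)·(3, -1)(1, 0)ᵀ and M₂ = S₀ = [[0, 6], [0, 9]] = 3·(2, 3)(0, 1)ᵀ, so take a₁ = (3, -1), b₁ = (1, 0), a₂ = (2, 3), b₂ = (0, 1).
Each slice is an integer combination of E₁ = a₁b₁ᵀ and E₂ = a₂b₂ᵀ: S₀ = 3·E₂, S₁ = −3·E₁ − 3·E₂; reading off coefficients, c₁ = (0, -3) and c₂ = (3, -3).
Hence T = (3, -1) ⊗ (1, 0) ⊗ (0, -3) + (2, 3) ⊗ (0, 1) ⊗ (3, -3), so rank(T) ≤ 2.
These bounds meet, so rank(T) = 2.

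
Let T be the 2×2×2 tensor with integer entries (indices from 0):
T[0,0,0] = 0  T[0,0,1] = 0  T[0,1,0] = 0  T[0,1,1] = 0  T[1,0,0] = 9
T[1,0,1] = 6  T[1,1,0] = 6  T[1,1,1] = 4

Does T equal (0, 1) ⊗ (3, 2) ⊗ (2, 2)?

No

Reconstruct entry (1,0,0) from the claimed factors: Σₗ aₗ[1]bₗ[0]cₗ[0] = (1)·(3)·(2) = 6, but T[1,0,0] = 9. The claim is false.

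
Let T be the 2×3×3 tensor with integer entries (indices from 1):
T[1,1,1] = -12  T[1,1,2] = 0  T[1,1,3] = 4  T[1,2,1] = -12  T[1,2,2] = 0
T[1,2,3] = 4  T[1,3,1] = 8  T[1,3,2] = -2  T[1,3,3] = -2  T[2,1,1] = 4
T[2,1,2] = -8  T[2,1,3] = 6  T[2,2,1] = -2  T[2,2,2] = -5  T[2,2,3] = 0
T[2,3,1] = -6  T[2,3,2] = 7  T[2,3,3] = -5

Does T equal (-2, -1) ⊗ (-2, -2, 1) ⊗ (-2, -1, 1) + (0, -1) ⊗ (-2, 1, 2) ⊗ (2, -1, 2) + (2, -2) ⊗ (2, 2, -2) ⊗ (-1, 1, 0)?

Reconstruct entrywise from the claimed factors. For example, T[1,1,2] = 0 and Σₗ aₗ[1]bₗ[1]cₗ[2] = (-2)·(-2)·(-1) + (0)·(-2)·(-1) + (2)·(2)·(1) = 0; checking all 18 entries, every one matches. The claim holds.

Yes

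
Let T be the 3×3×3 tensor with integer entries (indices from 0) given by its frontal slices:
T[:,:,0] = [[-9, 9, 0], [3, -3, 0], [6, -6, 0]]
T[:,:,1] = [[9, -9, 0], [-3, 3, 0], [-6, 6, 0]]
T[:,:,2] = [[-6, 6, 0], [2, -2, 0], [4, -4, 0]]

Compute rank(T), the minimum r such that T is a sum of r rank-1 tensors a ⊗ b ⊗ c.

Lower bound: T ≠ 0 (e.g. T[0,0,0] = -9), so rank(T) ≥ 1.
Upper bound: if T = a ⊗ b ⊗ c then every fibre of T is a multiple of the corresponding factor, so read the factors off the fibres through the nonzero entry T[0,0,0] = -9.
The mode-1 fibre T[:,0,0] = [-9, 3, 6] gives a = (3, -1, -2) (primitive direction); the mode-2 fibre T[0,:,0] = [-9, 9, 0] gives b = (1, -1, 0); then c[k] = T[0,0,k] / (a[0]·b[0]) = [-9, 9, -6] / 3 = (-3, 3, -2).
Expanding (3, -1, -2) ⊗ (1, -1, 0) ⊗ (-3, 3, -2) reproduces all 27 entries of T, so T = (3, -1, -2) ⊗ (1, -1, 0) ⊗ (-3, 3, -2) and rank(T) ≤ 1.
These bounds meet, so rank(T) = 1.
Check entry T[1,0,0] = 3: (-1)·(1)·(-3) = 3.

1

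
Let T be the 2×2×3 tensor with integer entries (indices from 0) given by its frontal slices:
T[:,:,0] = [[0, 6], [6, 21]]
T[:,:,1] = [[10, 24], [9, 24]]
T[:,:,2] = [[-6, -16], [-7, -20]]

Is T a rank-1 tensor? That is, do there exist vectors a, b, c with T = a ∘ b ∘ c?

No

The mode-1 unfolding of T (rows indexed by i, columns by (j,k) = (0,0), (0,1), (0,2), (1,0), (1,1), (1,2)) is [[0, 10, -6, 6, 24, -16], [6, 9, -7, 21, 24, -20]].
There the 2×2 minor on rows i ∈ {0, 1}, columns (j,k) ∈ {(0,0), (0,1)} is det [[0, 10], [6, 9]] = -60 ≠ 0, so this unfolding has rank ≥ 2; CP rank is at least every unfolding rank, so rank(T) ≥ 2.
In particular rank(T) ≥ 2 > 1, so T is not rank-1.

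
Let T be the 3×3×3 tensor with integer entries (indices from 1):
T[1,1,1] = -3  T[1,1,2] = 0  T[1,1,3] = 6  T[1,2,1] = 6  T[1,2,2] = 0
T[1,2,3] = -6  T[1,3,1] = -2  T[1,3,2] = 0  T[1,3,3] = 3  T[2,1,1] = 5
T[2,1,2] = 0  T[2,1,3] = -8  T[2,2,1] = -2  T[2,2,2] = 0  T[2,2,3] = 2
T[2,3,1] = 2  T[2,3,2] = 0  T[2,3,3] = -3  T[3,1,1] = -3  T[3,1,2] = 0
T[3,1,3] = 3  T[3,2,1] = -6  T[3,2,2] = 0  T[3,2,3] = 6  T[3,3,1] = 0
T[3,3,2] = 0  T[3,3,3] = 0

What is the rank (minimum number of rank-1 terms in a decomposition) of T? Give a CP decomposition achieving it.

Lower bound: in the mode-2 unfolding of T (rows indexed by j, columns by (i,k)) the 2×2 minor on rows j ∈ {1, 2}, columns (i,k) ∈ {(1,1), (1,3)} is det [[-3, 6], [6, -6]] = -18 ≠ 0, so that unfolding has rank ≥ 2 and hence rank(T) ≥ 2 (CP rank is at least every unfolding rank, though it can be larger).
Upper bound: with S_k = T[:,:,k], the two rank-1 terms a₁b₁ᵀ, a₂b₂ᵀ are the rank-1 members of the pencil x·S₁ + y·S₃.
The 2×2 minor of x·S₁ + y·S₃ on rows {1,2}, columns {1,2} is −24·x² + 60·xy − 36·y² = (-12)·(2·x − 3·y)(x − y), vanishing at (x:y) = (3:2) and (1:1).
M₁ = 3·S₁ + 2·S₃ = [[3, 6, 0], [-1, -2, 0], [-3, -6, 0]] = [3, -1, -3][1, 2, 0]ᵀ and M₂ = S₁ + S₃ = [[3, 0, 1], [-3, 0, -1], [0, 0, 0]] = [1, -1, 0][3, 0, 1]ᵀ, so take a₁ = [3, -1, -3], b₁ = [1, 2, 0], a₂ = [1, -1, 0], b₂ = [3, 0, 1].
Each slice is an integer combination of E₁ = a₁b₁ᵀ and E₂ = a₂b₂ᵀ: S₁ = E₁ − 2·E₂, S₂ = 0, S₃ = −E₁ + 3·E₂; reading off coefficients, c₁ = [1, 0, -1] and c₂ = [-2, 0, 3].
Hence T = [3, -1, -3] (x) [1, 2, 0] (x) [1, 0, -1] + [1, -1, 0] (x) [3, 0, 1] (x) [-2, 0, 3], so rank(T) ≤ 2.
These bounds meet, so rank(T) = 2.

rank(T) = 2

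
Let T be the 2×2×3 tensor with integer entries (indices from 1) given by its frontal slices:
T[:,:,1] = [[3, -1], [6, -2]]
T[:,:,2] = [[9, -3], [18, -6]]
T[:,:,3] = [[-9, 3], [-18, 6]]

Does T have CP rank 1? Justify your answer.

Yes

If T = a ⊗ b ⊗ c then every fibre of T is a multiple of the corresponding factor, so read the factors off the fibres through the nonzero entry T[1,1,1] = 3.
The mode-1 fibre T[:,1,1] = [3, 6] gives a = [1, 2] (primitive direction); the mode-2 fibre T[1,:,1] = [3, -1] gives b = [3, -1]; then c[k] = T[1,1,k] / (a[1]·b[1]) = [3, 9, -9] / 3 = [1, 3, -3].
Expanding [1, 2] ⊗ [3, -1] ⊗ [1, 3, -3] reproduces all 12 entries of T, so T = [1, 2] ⊗ [3, -1] ⊗ [1, 3, -3] and rank(T) ≤ 1.
Equivalently every frontal slice T[:,:,k] is c[k] times the rank-1 matrix [1, 2] ⊗ [3, -1]. So T has rank 1 (it is nonzero).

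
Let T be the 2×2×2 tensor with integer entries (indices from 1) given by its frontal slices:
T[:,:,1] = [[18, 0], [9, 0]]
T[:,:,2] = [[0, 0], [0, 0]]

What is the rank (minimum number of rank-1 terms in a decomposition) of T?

1

Lower bound: T ≠ 0 (e.g. T[1,1,1] = 18), so rank(T) ≥ 1.
Upper bound: if T = a ⊗ b ⊗ c then every fibre of T is a multiple of the corresponding factor, so read the factors off the fibres through the nonzero entry T[1,1,1] = 18.
The mode-1 fibre T[:,1,1] = [18, 9] gives a = (2, 1) (primitive direction); the mode-2 fibre T[1,:,1] = [18, 0] gives b = (1, 0); then c[k] = T[1,1,k] / (a[1]·b[1]) = [18, 0] / 2 = (9, 0).
Expanding (2, 1) ⊗ (1, 0) ⊗ (9, 0) reproduces all 8 entries of T, so T = (2, 1) ⊗ (1, 0) ⊗ (9, 0) and rank(T) ≤ 1.
These bounds meet, so rank(T) = 1.
Check entry T[1,2,2] = 0: (2)·(0)·(0) = 0.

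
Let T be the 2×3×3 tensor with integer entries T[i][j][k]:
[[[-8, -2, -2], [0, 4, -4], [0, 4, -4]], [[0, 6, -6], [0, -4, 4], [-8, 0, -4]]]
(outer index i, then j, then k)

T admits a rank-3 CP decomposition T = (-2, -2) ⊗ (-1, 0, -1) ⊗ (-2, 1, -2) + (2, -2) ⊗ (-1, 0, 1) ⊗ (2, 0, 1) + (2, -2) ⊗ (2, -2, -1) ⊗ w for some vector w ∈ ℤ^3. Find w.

Subtract the known terms from T to get the rank-1 residual R = (2, -2) ⊗ (2, -2, -1) ⊗ w, so R[i,j,k] = a[i]·b[j]·w[k]. Pick indices with nonzero a[0]·b[0] = (2)·(2) = 4. Only the fibre through (0,0,·) is needed: R[0,0,:] = T[0,0,:] − Σₗ aₗ[0]bₗ[0]cₗ = [-8, -2, -2] − (-2)·(-1)·(-2, 1, -2) − (2)·(-1)·(2, 0, 1) = [0, -4, 4]. Then w[k] = R[0,0,k] / 4 for each k, giving w = [0, -4, 4] / 4 = (0, -1, 1).

w = (0, -1, 1)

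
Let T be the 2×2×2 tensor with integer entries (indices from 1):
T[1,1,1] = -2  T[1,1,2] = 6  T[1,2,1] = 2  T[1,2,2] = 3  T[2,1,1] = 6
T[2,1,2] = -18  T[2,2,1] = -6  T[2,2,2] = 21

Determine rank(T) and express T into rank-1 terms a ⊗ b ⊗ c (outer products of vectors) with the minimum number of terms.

Lower bound: the mode-1 unfolding of T (rows indexed by i, columns by (j,k) = (1,1), (1,2), (2,1), (2,2)) is [[-2, 6, 2, 3], [6, -18, -6, 21]].
There the 2×2 minor on rows i ∈ {1, 2}, columns (j,k) ∈ {(1,1), (2,2)} is det [[-2, 3], [6, 21]] = -60 ≠ 0, so this unfolding has rank ≥ 2; CP rank is at least every unfolding rank, so rank(T) ≥ 2. (Flattening ranks never certify an upper bound on CP rank; for that we must actually write T with 2 rank-1 terms.)
Upper bound — finding two terms. Write S_k = T[:,:,k] for the frontal slices: S₁ = [[-2, 2], [6, -6]], S₂ = [[6, 3], [-18, 21]].
If T = a₁ ⊗ b₁ ⊗ c₁ + a₂ ⊗ b₂ ⊗ c₂ then each S_k = c₁[k]·a₁b₁ᵀ + c₂[k]·a₂b₂ᵀ. S₁ and S₂ are linearly independent, so a₁b₁ᵀ and a₂b₂ᵀ must span the same plane of matrices: they are the rank-1 matrices of the form x·S₁ + y·S₂.
det(x·S₁ + y·S₂) is −60·xy + 180·y² = (-60)·(x − 3·y)(y), vanishing at (x:y) = (3:1) and (1:0).
M₁ = 3·S₁ + S₂ = [[0, 9], [0, 3]] = 3·[3, 1][0, 1]ᵀ and M₂ = S₁ = [[-2, 2], [6, -6]] = (-2)·[1, -3][1, -1]ᵀ, so take a₁ = [3, 1], b₁ = [0, 1], a₂ = [1, -3], b₂ = [1, -1].
Each slice is an integer combination of E₁ = a₁b₁ᵀ and E₂ = a₂b₂ᵀ: S₁ = −2·E₂, S₂ = 3·E₁ + 6·E₂; reading off coefficients, c₁ = [0, 3] and c₂ = [-2, 6].
Hence T = [3, 1] ⊗ [0, 1] ⊗ [0, 3] + [1, -3] ⊗ [1, -1] ⊗ [-2, 6], so rank(T) ≤ 2.
These bounds meet, so rank(T) = 2.

rank(T) = 2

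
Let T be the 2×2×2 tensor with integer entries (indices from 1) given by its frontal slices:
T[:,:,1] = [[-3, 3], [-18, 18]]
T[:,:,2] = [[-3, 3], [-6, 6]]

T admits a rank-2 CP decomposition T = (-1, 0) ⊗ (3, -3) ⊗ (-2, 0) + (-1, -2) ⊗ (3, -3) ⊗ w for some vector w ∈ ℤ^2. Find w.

w = (3, 1)

Subtract the known terms from T to get the rank-1 residual R = (-1, -2) ⊗ (3, -3) ⊗ w, so R[i,j,k] = a[i]·b[j]·w[k]. Pick indices with nonzero a[1]·b[1] = (-1)·(3) = -3. Only the fibre through (1,1,·) is needed: R[1,1,:] = T[1,1,:] − Σₗ aₗ[1]bₗ[1]cₗ = [-3, -3] − (-1)·(3)·(-2, 0) = [-9, -3]. Then w[k] = R[1,1,k] / -3 for each k, giving w = [-9, -3] / -3 = (3, 1).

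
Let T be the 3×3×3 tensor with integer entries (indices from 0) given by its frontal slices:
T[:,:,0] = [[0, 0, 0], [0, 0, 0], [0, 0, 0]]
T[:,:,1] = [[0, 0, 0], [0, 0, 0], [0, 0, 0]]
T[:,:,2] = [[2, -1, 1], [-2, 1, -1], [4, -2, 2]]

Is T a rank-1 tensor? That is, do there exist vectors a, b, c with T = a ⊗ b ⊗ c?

Yes

If T = a ⊗ b ⊗ c then every fibre of T is a multiple of the corresponding factor, so read the factors off the fibres through the nonzero entry T[0,0,2] = 2.
The mode-1 fibre T[:,0,2] = [2, -2, 4] gives a = [1, -1, 2] (primitive direction); the mode-2 fibre T[0,:,2] = [2, -1, 1] gives b = [2, -1, 1]; then c[k] = T[0,0,k] / (a[0]·b[0]) = [0, 0, 2] / 2 = [0, 0, 1].
Expanding [1, -1, 2] ⊗ [2, -1, 1] ⊗ [0, 0, 1] reproduces all 27 entries of T, so T = [1, -1, 2] ⊗ [2, -1, 1] ⊗ [0, 0, 1] and rank(T) ≤ 1.
Equivalently every frontal slice T[:,:,k] is c[k] times the rank-1 matrix [1, -1, 2] ⊗ [2, -1, 1]. So T has rank 1 (it is nonzero).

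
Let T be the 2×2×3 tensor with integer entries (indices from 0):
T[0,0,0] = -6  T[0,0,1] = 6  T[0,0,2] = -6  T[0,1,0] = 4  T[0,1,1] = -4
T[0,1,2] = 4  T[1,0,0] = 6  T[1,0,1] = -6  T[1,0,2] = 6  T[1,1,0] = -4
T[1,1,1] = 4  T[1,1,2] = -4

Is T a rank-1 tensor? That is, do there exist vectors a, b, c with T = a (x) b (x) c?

Yes

If T = a (x) b (x) c then every fibre of T is a multiple of the corresponding factor, so read the factors off the fibres through the nonzero entry T[0,0,0] = -6.
The mode-1 fibre T[:,0,0] = [-6, 6] gives a = (1, -1) (primitive direction); the mode-2 fibre T[0,:,0] = [-6, 4] gives b = (3, -2); then c[k] = T[0,0,k] / (a[0]·b[0]) = [-6, 6, -6] / 3 = (-2, 2, -2).
Expanding (1, -1) (x) (3, -2) (x) (-2, 2, -2) reproduces all 12 entries of T, so T = (1, -1) (x) (3, -2) (x) (-2, 2, -2) and rank(T) ≤ 1.
Equivalently every frontal slice T[:,:,k] is c[k] times the rank-1 matrix (1, -1) (x) (3, -2). So T has rank 1 (it is nonzero).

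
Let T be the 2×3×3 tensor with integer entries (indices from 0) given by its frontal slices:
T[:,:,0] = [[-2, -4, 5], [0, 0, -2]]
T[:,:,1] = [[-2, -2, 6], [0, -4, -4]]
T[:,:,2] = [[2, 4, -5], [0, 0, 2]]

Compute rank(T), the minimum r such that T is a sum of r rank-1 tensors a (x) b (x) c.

Lower bound: the mode-2 unfolding of T (rows indexed by j, columns by (i,k) = (0,0), (0,1), (0,2), (1,0), (1,1), (1,2)) is [[-2, -2, 2, 0, 0, 0], [-4, -2, 4, 0, -4, 0], [5, 6, -5, -2, -4, 2]].
There the 3×3 minor on rows j ∈ {0, 1, 2}, columns (i,k) ∈ {(0,0), (0,1), (1,0)} is det [[-2, -2, 0], [-4, -2, 0], [5, 6, -2]] = 8 ≠ 0, so this unfolding has rank ≥ 3; CP rank is at least every unfolding rank, so rank(T) ≥ 3. (Unfolding ranks only ever bound the CP rank from below — rank(T) can be strictly larger than all of them — so the matching upper bound has to come from an explicit 3-term decomposition.)
Upper bound: T is a sum of 3 rank-1 terms, T = [1, -2] (x) [0, 1, 1] (x) [2, 2, -2] + [1, -2] (x) [0, 2, 1] (x) [-1, 0, 1] + [1, 0] (x) [1, 2, -2] (x) [-2, -2, 2] (one valid choice — decompositions are not unique — normalised so each a, b is primitive with positive first nonzero entry; check it by expanding all entries), so rank(T) ≤ 3.
These bounds meet, so rank(T) = 3.

3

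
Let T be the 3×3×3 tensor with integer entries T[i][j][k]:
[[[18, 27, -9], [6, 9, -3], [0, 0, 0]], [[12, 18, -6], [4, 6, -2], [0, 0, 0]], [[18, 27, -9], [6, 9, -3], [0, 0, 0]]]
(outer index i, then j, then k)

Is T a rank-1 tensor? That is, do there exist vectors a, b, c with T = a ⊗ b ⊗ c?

If T = a ⊗ b ⊗ c then every fibre of T is a multiple of the corresponding factor, so read the factors off the fibres through the nonzero entry T[0,0,0] = 18.
The mode-1 fibre T[:,0,0] = [18, 12, 18] gives a = [3, 2, 3] (primitive direction); the mode-2 fibre T[0,:,0] = [18, 6, 0] gives b = [3, 1, 0]; then c[k] = T[0,0,k] / (a[0]·b[0]) = [18, 27, -9] / 9 = [2, 3, -1].
Expanding [3, 2, 3] ⊗ [3, 1, 0] ⊗ [2, 3, -1] reproduces all 27 entries of T, so T = [3, 2, 3] ⊗ [3, 1, 0] ⊗ [2, 3, -1] and rank(T) ≤ 1.
Equivalently every frontal slice T[:,:,k] is c[k] times the rank-1 matrix [3, 2, 3] ⊗ [3, 1, 0]. So T has rank 1 (it is nonzero).

Yes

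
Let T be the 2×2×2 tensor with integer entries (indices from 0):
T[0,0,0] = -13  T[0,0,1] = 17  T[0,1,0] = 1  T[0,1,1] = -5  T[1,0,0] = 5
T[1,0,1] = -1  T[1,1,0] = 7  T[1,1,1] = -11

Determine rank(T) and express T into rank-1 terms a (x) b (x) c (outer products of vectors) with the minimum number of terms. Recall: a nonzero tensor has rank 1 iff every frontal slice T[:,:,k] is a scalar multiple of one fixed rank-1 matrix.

Lower bound: the mode-3 unfolding of T (rows indexed by k, columns by (i,j) = (0,0), (0,1), (1,0), (1,1)) is [[-13, 1, 5, 7], [17, -5, -1, -11]].
There the 2×2 minor on rows k ∈ {0, 1}, columns (i,j) ∈ {(0,0), (0,1)} is det [[-13, 1], [17, -5]] = 48 ≠ 0, so this unfolding has rank ≥ 2; CP rank is at least every unfolding rank, so rank(T) ≥ 2. (This is only a lower bound: in general the CP rank may exceed every unfolding rank, so we still need to exhibit 2 rank-1 terms summing to T.)
Upper bound — finding two terms. Write S_k = T[:,:,k] for the frontal slices: S₀ = [[-13, 1], [5, 7]], S₁ = [[17, -5], [-1, -11]].
If T = a₁ (x) b₁ (x) c₁ + a₂ (x) b₂ (x) c₂ then each S_k = c₁[k]·a₁b₁ᵀ + c₂[k]·a₂b₂ᵀ. S₀ and S₁ are linearly independent, so a₁b₁ᵀ and a₂b₂ᵀ must span the same plane of matrices: they are the rank-1 matrices of the form x·S₀ + y·S₁.
det(x·S₀ + y·S₁) is −96·x² + 288·xy − 192·y² = (-96)·(x − 2·y)(x − y), vanishing at (x:y) = (2:1) and (1:1).
M₁ = 2·S₀ + S₁ = [[-9, -3], [9, 3]] = (-3)·[1, -1][3, 1]ᵀ and M₂ = S₀ + S₁ = [[4, -4], [4, -4]] = 4·[1, 1][1, -1]ᵀ, so take a₁ = [1, -1], b₁ = [3, 1], a₂ = [1, 1], b₂ = [1, -1].
Each slice is an integer combination of E₁ = a₁b₁ᵀ and E₂ = a₂b₂ᵀ: S₀ = −3·E₁ − 4·E₂, S₁ = 3·E₁ + 8·E₂; reading off coefficients, c₁ = [-3, 3] and c₂ = [-4, 8].
Hence T = [1, -1] (x) [3, 1] (x) [-3, 3] + [1, 1] (x) [1, -1] (x) [-4, 8], so rank(T) ≤ 2.
These bounds meet, so rank(T) = 2.

rank(T) = 2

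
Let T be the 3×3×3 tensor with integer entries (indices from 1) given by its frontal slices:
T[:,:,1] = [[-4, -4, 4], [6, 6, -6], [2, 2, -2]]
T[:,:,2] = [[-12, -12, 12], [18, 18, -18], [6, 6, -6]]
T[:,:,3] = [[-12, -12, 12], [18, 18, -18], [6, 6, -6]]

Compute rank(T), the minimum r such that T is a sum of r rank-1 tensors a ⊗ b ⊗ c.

Lower bound: T ≠ 0 (e.g. T[1,1,1] = -4), so rank(T) ≥ 1.
Upper bound: if T = a ⊗ b ⊗ c then every fibre of T is a multiple of the corresponding factor, so read the factors off the fibres through the nonzero entry T[1,1,1] = -4.
The mode-1 fibre T[:,1,1] = [-4, 6, 2] gives a = [2, -3, -1] (primitive direction); the mode-2 fibre T[1,:,1] = [-4, -4, 4] gives b = [1, 1, -1]; then c[k] = T[1,1,k] / (a[1]·b[1]) = [-4, -12, -12] / 2 = [-2, -6, -6].
Expanding [2, -3, -1] ⊗ [1, 1, -1] ⊗ [-2, -6, -6] reproduces all 27 entries of T, so T = [2, -3, -1] ⊗ [1, 1, -1] ⊗ [-2, -6, -6] and rank(T) ≤ 1.
These bounds meet, so rank(T) = 1.
Check entry T[3,1,1] = 2: (-1)·(1)·(-2) = 2.

1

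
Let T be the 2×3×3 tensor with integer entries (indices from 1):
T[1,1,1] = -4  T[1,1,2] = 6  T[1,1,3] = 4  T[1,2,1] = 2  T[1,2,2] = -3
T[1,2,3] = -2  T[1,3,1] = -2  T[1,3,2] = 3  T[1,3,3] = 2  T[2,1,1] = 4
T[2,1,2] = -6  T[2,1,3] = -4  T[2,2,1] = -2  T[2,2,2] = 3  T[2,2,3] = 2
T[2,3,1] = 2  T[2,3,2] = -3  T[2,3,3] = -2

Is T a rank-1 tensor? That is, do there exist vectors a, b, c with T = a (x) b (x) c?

Yes

If T = a (x) b (x) c then every fibre of T is a multiple of the corresponding factor, so read the factors off the fibres through the nonzero entry T[1,1,1] = -4.
The mode-1 fibre T[:,1,1] = [-4, 4] gives a = [1, -1] (primitive direction); the mode-2 fibre T[1,:,1] = [-4, 2, -2] gives b = [2, -1, 1]; then c[k] = T[1,1,k] / (a[1]·b[1]) = [-4, 6, 4] / 2 = [-2, 3, 2].
Expanding [1, -1] (x) [2, -1, 1] (x) [-2, 3, 2] reproduces all 18 entries of T, so T = [1, -1] (x) [2, -1, 1] (x) [-2, 3, 2] and rank(T) ≤ 1.
Equivalently every frontal slice T[:,:,k] is c[k] times the rank-1 matrix [1, -1] (x) [2, -1, 1]. So T has rank 1 (it is nonzero).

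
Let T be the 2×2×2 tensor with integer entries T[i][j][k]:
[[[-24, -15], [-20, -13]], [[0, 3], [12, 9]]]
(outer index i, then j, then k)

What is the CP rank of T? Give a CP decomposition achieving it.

rank(T) = 2

Lower bound: in the mode-3 unfolding of T (rows indexed by k, columns by (i,j)) the 2×2 minor on rows k ∈ {0, 1}, columns (i,j) ∈ {(0,0), (0,1)} is det [[-24, -20], [-15, -13]] = 12 ≠ 0, so that unfolding has rank ≥ 2 and hence rank(T) ≥ 2 (CP rank is at least every unfolding rank, though it can be larger).
Upper bound: with S_k = T[:,:,k], the two rank-1 terms a₁b₁ᵀ, a₂b₂ᵀ are the rank-1 members of the pencil x·S₀ + y·S₁.
det(x·S₀ + y·S₁) is −288·x² − 336·xy − 96·y² = (-48)·(3·x + 2·y)(2·x + y), vanishing at (x:y) = (2:-3) and (1:-2).
M₁ = 2·S₀ − 3·S₁ = [[-3, -1], [-9, -3]] = −[1, 3][3, 1]ᵀ and M₂ = S₀ − 2·S₁ = [[6, 6], [-6, -6]] = 6·[1, -1][1, 1]ᵀ, so take a₁ = [1, 3], b₁ = [3, 1], a₂ = [1, -1], b₂ = [1, 1].
Each slice is an integer combination of E₁ = a₁b₁ᵀ and E₂ = a₂b₂ᵀ: S₀ = −2·E₁ − 18·E₂, S₁ = −E₁ − 12·E₂; reading off coefficients, c₁ = [-2, -1] and c₂ = [-18, -12].
Hence T = [1, 3] ⊗ [3, 1] ⊗ [-2, -1] + [1, -1] ⊗ [1, 1] ⊗ [-18, -12], so rank(T) ≤ 2.
These bounds meet, so rank(T) = 2.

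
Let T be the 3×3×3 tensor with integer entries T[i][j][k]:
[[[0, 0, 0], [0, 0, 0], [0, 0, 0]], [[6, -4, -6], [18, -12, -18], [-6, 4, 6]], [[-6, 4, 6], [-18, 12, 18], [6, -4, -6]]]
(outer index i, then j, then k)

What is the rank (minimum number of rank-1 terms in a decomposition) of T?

1

Lower bound: T ≠ 0 (e.g. T[1,0,0] = 6), so rank(T) ≥ 1.
Upper bound: if T = a ⊗ b ⊗ c then every fibre of T is a multiple of the corresponding factor, so read the factors off the fibres through the nonzero entry T[1,0,0] = 6.
The mode-1 fibre T[:,0,0] = [0, 6, -6] gives a = (0, 1, -1) (primitive direction); the mode-2 fibre T[1,:,0] = [6, 18, -6] gives b = (1, 3, -1); then c[k] = T[1,0,k] / (a[1]·b[0]) = [6, -4, -6] / 1 = (6, -4, -6).
Expanding (0, 1, -1) ⊗ (1, 3, -1) ⊗ (6, -4, -6) reproduces all 27 entries of T, so T = (0, 1, -1) ⊗ (1, 3, -1) ⊗ (6, -4, -6) and rank(T) ≤ 1.
These bounds meet, so rank(T) = 1.
Check entry T[2,2,2] = -6: (-1)·(-1)·(-6) = -6.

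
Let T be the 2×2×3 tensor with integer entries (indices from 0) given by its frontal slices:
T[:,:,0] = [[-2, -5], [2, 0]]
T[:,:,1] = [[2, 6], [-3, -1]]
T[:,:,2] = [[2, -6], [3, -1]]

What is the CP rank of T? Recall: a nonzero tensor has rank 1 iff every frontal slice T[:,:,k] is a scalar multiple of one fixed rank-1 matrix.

Lower bound: in the mode-3 unfolding of T (rows indexed by k, columns by (i,j)) the 3×3 minor on rows k ∈ {0, 1, 2}, columns (i,j) ∈ {(0,0), (0,1), (1,0)} is det [[-2, -5, 2], [2, 6, -3], [2, -6, 3]] = 12 ≠ 0, so that unfolding has rank ≥ 3 and hence rank(T) ≥ 3 (CP rank is at least every unfolding rank, though it can be larger).
Upper bound: T is a sum of 3 rank-1 terms, T = [1, 0] ⊗ [2, 1] ⊗ [-1, 0, 0] + [2, -1] ⊗ [1, 1] ⊗ [-1, 2, -1] + [2, 1] ⊗ [1, -1] ⊗ [1, -1, 2] (one valid choice — decompositions are not unique — normalised so each a, b is primitive with positive first nonzero entry; check it by expanding all entries), so rank(T) ≤ 3.
These bounds meet, so rank(T) = 3.

3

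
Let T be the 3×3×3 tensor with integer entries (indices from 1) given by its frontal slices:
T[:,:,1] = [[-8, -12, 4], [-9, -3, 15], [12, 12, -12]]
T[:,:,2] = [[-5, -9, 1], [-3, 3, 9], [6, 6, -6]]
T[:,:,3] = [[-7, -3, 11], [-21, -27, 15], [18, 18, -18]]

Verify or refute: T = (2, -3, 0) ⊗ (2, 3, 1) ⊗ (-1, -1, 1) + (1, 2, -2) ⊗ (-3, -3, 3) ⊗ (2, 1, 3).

No

Reconstruct entry (1,1,1) from the claimed factors: Σₗ aₗ[1]bₗ[1]cₗ[1] = (2)·(2)·(-1) + (1)·(-3)·(2) = -10, but T[1,1,1] = -8. The claim is false.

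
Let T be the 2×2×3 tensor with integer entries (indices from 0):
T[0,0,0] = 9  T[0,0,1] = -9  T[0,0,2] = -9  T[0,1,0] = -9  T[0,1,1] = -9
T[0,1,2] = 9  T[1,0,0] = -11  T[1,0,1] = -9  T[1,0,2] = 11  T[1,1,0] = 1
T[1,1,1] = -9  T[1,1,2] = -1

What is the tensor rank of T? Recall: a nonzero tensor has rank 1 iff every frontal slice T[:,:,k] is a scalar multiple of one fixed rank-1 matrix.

2

Lower bound: the mode-2 unfolding of T (rows indexed by j, columns by (i,k) = (0,0), (0,1), (0,2), (1,0), (1,1), (1,2)) is [[9, -9, -9, -11, -9, 11], [-9, -9, 9, 1, -9, -1]].
There the 2×2 minor on rows j ∈ {0, 1}, columns (i,k) ∈ {(0,0), (0,1)} is det [[9, -9], [-9, -9]] = -162 ≠ 0, so this unfolding has rank ≥ 2; CP rank is at least every unfolding rank, so rank(T) ≥ 2. (This is only a lower bound: in general the CP rank may exceed every unfolding rank, so we still need to exhibit 2 rank-1 terms summing to T.)
Upper bound — finding two terms. Write S_k = T[:,:,k] for the frontal slices: S₀ = [[9, -9], [-11, 1]], S₁ = [[-9, -9], [-9, -9]], S₂ = [[-9, 9], [11, -1]].
If T = a₁ ⊗ b₁ ⊗ c₁ + a₂ ⊗ b₂ ⊗ c₂ then each S_k = c₁[k]·a₁b₁ᵀ + c₂[k]·a₂b₂ᵀ. S₀ and S₁ are linearly independent, so a₁b₁ᵀ and a₂b₂ᵀ must span the same plane of matrices: they are the rank-1 matrices of the form x·S₀ + y·S₁.
det(x·S₀ + y·S₁) is −90·x² − 270·xy = (-90)·(x + 3·y)(x), vanishing at (x:y) = (3:-1) and (0:1).
M₁ = 3·S₀ − S₁ = [[36, -18], [-24, 12]] = 6·[3, -2][2, -1]ᵀ and M₂ = S₁ = [[-9, -9], [-9, -9]] = (-9)·[1, 1][1, 1]ᵀ, so take a₁ = [3, -2], b₁ = [2, -1], a₂ = [1, 1], b₂ = [1, 1].
Each slice is an integer combination of E₁ = a₁b₁ᵀ and E₂ = a₂b₂ᵀ: S₀ = 2·E₁ − 3·E₂, S₁ = −9·E₂, S₂ = −2·E₁ + 3·E₂; reading off coefficients, c₁ = [2, 0, -2] and c₂ = [-3, -9, 3].
Hence T = [3, -2] ⊗ [2, -1] ⊗ [2, 0, -2] + [1, 1] ⊗ [1, 1] ⊗ [-3, -9, 3], so rank(T) ≤ 2.
These bounds meet, so rank(T) = 2.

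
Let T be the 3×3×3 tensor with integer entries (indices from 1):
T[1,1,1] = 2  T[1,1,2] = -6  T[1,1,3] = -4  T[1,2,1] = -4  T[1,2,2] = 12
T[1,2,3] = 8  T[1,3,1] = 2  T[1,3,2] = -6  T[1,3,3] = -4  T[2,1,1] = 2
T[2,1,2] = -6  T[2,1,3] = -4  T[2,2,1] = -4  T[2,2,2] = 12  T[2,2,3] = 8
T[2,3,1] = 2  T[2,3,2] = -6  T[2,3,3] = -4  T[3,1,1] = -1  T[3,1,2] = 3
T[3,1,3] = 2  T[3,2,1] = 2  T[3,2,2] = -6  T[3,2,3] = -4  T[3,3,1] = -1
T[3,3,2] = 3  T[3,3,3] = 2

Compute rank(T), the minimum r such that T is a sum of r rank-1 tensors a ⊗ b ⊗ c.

1

Lower bound: T ≠ 0 (e.g. T[1,1,1] = 2), so rank(T) ≥ 1.
Upper bound: if T = a ⊗ b ⊗ c then every fibre of T is a multiple of the corresponding factor, so read the factors off the fibres through the nonzero entry T[1,1,1] = 2.
The mode-1 fibre T[:,1,1] = [2, 2, -1] gives a = [2, 2, -1] (primitive direction); the mode-2 fibre T[1,:,1] = [2, -4, 2] gives b = [1, -2, 1]; then c[k] = T[1,1,k] / (a[1]·b[1]) = [2, -6, -4] / 2 = [1, -3, -2].
Expanding [2, 2, -1] ⊗ [1, -2, 1] ⊗ [1, -3, -2] reproduces all 27 entries of T, so T = [2, 2, -1] ⊗ [1, -2, 1] ⊗ [1, -3, -2] and rank(T) ≤ 1.
These bounds meet, so rank(T) = 1.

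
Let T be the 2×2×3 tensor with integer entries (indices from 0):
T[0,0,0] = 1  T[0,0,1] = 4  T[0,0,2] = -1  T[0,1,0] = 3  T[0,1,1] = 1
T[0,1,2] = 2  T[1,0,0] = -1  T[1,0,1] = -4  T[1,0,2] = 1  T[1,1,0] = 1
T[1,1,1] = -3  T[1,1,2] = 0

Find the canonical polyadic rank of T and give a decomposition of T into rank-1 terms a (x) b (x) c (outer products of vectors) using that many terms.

rank(T) = 3

Lower bound: the mode-3 unfolding of T (rows indexed by k, columns by (i,j) = (0,0), (0,1), (1,0), (1,1)) is [[1, 3, -1, 1], [4, 1, -4, -3], [-1, 2, 1, 0]].
There the 3×3 minor on rows k ∈ {0, 1, 2}, columns (i,j) ∈ {(0,0), (0,1), (1,1)} is det [[1, 3, 1], [4, 1, -3], [-1, 2, 0]] = 24 ≠ 0, so this unfolding has rank ≥ 3; CP rank is at least every unfolding rank, so rank(T) ≥ 3. (This is only a lower bound: in general the CP rank may exceed every unfolding rank, so we still need to exhibit 3 rank-1 terms summing to T.)
Upper bound: T is a sum of 3 rank-1 terms, T = [1, -1] (x) [1, 0] (x) [0, 2, -2] + [1, -1] (x) [1, 1] (x) [1, 2, 1] + [1, 1] (x) [0, 1] (x) [2, -1, 1] (one valid choice — decompositions are not unique — normalised so each a, b is primitive with positive first nonzero entry; check it by expanding all entries), so rank(T) ≤ 3.
These bounds meet, so rank(T) = 3.
Check entry T[1,0,0] = -1: (-1)·(1)·(0) + (-1)·(1)·(1) + (1)·(0)·(2) = -1.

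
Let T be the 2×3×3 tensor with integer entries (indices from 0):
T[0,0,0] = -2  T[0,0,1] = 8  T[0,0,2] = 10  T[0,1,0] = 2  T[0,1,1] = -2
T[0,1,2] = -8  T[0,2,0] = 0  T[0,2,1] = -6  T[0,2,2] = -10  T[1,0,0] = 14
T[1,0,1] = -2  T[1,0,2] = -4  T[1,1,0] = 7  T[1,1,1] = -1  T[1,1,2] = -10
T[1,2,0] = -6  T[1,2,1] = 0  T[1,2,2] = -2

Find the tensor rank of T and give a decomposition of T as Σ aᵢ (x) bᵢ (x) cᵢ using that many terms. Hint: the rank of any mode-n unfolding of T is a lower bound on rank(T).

Lower bound: the mode-3 unfolding of T (rows indexed by k, columns by (i,j) = (0,0), (0,1), (0,2), (1,0), (1,1), (1,2)) is [[-2, 2, 0, 14, 7, -6], [8, -2, -6, -2, -1, 0], [10, -8, -10, -4, -10, -2]].
There the 3×3 minor on rows k ∈ {0, 1, 2}, columns (i,j) ∈ {(0,0), (0,1), (0,2)} is det [[-2, 2, 0], [8, -2, -6], [10, -8, -10]] = 96 ≠ 0, so this unfolding has rank ≥ 3; CP rank is at least every unfolding rank, so rank(T) ≥ 3. (Flattening ranks never certify an upper bound on CP rank; for that we must actually write T with 3 rank-1 terms.)
Upper bound: T is a sum of 3 rank-1 terms, T = (1, -1) (x) (2, 0, -1) (x) (-4, 2, 2) + (1, 2) (x) (1, 2, 0) (x) (2, 0, -2) + (2, 1) (x) (2, -1, -2) (x) (1, 1, 2) (written with every a and b primitive with positive leading entry and the scale carried by c; CP decompositions are not unique, and this one is verified by expanding entrywise), so rank(T) ≤ 3.
These bounds meet, so rank(T) = 3.

rank(T) = 3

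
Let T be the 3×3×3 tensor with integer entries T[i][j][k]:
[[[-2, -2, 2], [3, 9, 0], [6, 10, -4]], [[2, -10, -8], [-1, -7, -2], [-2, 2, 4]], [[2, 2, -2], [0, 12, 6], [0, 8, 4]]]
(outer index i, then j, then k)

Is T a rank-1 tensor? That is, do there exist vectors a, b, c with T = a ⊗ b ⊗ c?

No

The mode-2 unfolding of T (rows indexed by j, columns by (i,k) = (0,0), (0,1), (0,2), (1,0), (1,1), (1,2), (2,0), (2,1), (2,2)) is [[-2, -2, 2, 2, -10, -8, 2, 2, -2], [3, 9, 0, -1, -7, -2, 0, 12, 6], [6, 10, -4, -2, 2, 4, 0, 8, 4]].
There the 3×3 minor on rows j ∈ {0, 1, 2}, columns (i,k) ∈ {(0,0), (0,1), (1,0)} is det [[-2, -2, 2], [3, 9, -1], [6, 10, -2]] = -32 ≠ 0, so this unfolding has rank ≥ 3; CP rank is at least every unfolding rank, so rank(T) ≥ 3.
In particular rank(T) ≥ 3 > 1, so T is not rank-1.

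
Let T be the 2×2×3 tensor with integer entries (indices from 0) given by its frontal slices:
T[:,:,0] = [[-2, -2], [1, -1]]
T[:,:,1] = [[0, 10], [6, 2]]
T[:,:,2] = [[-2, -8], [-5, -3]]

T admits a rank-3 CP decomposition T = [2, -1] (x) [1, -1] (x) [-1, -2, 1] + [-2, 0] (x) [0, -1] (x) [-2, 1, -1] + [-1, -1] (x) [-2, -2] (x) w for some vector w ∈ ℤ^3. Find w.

Subtract the known terms from T to get the rank-1 residual R = [-1, -1] (x) [-2, -2] (x) w, so R[i,j,k] = a[i]·b[j]·w[k]. Pick indices with nonzero a[0]·b[0] = (-1)·(-2) = 2. Only the fibre through (0,0,·) is needed: R[0,0,:] = T[0,0,:] − Σₗ aₗ[0]bₗ[0]cₗ = [-2, 0, -2] − (2)·(1)·[-1, -2, 1] − (-2)·(0)·[-2, 1, -1] = [0, 4, -4]. Then w[k] = R[0,0,k] / 2 for each k, giving w = [0, 4, -4] / 2 = [0, 2, -2].

w = [0, 2, -2]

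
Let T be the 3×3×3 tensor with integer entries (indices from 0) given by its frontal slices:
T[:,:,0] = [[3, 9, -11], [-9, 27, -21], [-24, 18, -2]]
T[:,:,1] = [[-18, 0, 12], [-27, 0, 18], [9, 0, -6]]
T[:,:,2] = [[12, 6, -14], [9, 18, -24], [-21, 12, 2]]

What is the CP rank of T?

Lower bound: the mode-1 unfolding of T (rows indexed by i, columns by (j,k) = (0,0), (0,1), (0,2), (1,0), (1,1), (1,2), (2,0), (2,1), (2,2)) is [[3, -18, 12, 9, 0, 6, -11, 12, -14], [-9, -27, 9, 27, 0, 18, -21, 18, -24], [-24, 9, -21, 18, 0, 12, -2, -6, 2]].
There the 2×2 minor on rows i ∈ {0, 1}, columns (j,k) ∈ {(0,0), (0,1)} is det [[3, -18], [-9, -27]] = -243 ≠ 0, so this unfolding has rank ≥ 2; CP rank is at least every unfolding rank, so rank(T) ≥ 2. (Unfolding ranks only ever bound the CP rank from below — rank(T) can be strictly larger than all of them — so the matching upper bound has to come from an explicit 2-term decomposition.)
Upper bound — finding two terms. Write S_k = T[:,:,k] for the frontal slices: S₀ = [[3, 9, -11], [-9, 27, -21], [-24, 18, -2]], S₁ = [[-18, 0, 12], [-27, 0, 18], [9, 0, -6]], S₂ = [[12, 6, -14], [9, 18, -24], [-21, 12, 2]].
If T = a₁ ⊗ b₁ ⊗ c₁ + a₂ ⊗ b₂ ⊗ c₂ then each S_k = c₁[k]·a₁b₁ᵀ + c₂[k]·a₂b₂ᵀ. S₀ and S₁ are linearly independent, so a₁b₁ᵀ and a₂b₂ᵀ must span the same plane of matrices: they are the rank-1 matrices of the form x·S₀ + y·S₁.
The 2×2 minor of x·S₀ + y·S₁ on rows {0,1}, columns {0,1} is 162·x² − 243·xy = 81·(2·x − 3·y)(x), vanishing at (x:y) = (3:2) and (0:1).
M₁ = 3·S₀ + 2·S₁ = [[-27, 27, -9], [-81, 81, -27], [-54, 54, -18]] = (-9)·[1, 3, 2][3, -3, 1]ᵀ and M₂ = S₁ = [[-18, 0, 12], [-27, 0, 18], [9, 0, -6]] = (-3)·[2, 3, -1][3, 0, -2]ᵀ, so take a₁ = [1, 3, 2], b₁ = [3, -3, 1], a₂ = [2, 3, -1], b₂ = [3, 0, -2].
Each slice is an integer combination of E₁ = a₁b₁ᵀ and E₂ = a₂b₂ᵀ: S₀ = −3·E₁ + 2·E₂, S₁ = −3·E₂, S₂ = −2·E₁ + 3·E₂; reading off coefficients, c₁ = [-3, 0, -2] and c₂ = [2, -3, 3].
Hence T = [1, 3, 2] ⊗ [3, -3, 1] ⊗ [-3, 0, -2] + [2, 3, -1] ⊗ [3, 0, -2] ⊗ [2, -3, 3], so rank(T) ≤ 2.
These bounds meet, so rank(T) = 2.

2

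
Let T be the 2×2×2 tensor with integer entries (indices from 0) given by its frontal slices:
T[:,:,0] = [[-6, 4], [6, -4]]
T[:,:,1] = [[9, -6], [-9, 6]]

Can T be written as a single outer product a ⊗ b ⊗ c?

If T = a ⊗ b ⊗ c then every fibre of T is a multiple of the corresponding factor, so read the factors off the fibres through the nonzero entry T[0,0,0] = -6.
The mode-1 fibre T[:,0,0] = [-6, 6] gives a = (1, -1) (primitive direction); the mode-2 fibre T[0,:,0] = [-6, 4] gives b = (3, -2); then c[k] = T[0,0,k] / (a[0]·b[0]) = [-6, 9] / 3 = (-2, 3).
Expanding (1, -1) ⊗ (3, -2) ⊗ (-2, 3) reproduces all 8 entries of T, so T = (1, -1) ⊗ (3, -2) ⊗ (-2, 3) and rank(T) ≤ 1.
Equivalently every frontal slice T[:,:,k] is c[k] times the rank-1 matrix (1, -1) ⊗ (3, -2). So T has rank 1 (it is nonzero).

Yes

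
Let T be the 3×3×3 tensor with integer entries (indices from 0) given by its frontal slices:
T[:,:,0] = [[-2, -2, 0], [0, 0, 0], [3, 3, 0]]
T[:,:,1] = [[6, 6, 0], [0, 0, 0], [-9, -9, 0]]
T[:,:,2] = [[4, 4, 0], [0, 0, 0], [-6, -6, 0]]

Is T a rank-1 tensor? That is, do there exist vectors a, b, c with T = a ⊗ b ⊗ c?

Yes

If T = a ⊗ b ⊗ c then every fibre of T is a multiple of the corresponding factor, so read the factors off the fibres through the nonzero entry T[0,0,0] = -2.
The mode-1 fibre T[:,0,0] = [-2, 0, 3] gives a = [2, 0, -3] (primitive direction); the mode-2 fibre T[0,:,0] = [-2, -2, 0] gives b = [1, 1, 0]; then c[k] = T[0,0,k] / (a[0]·b[0]) = [-2, 6, 4] / 2 = [-1, 3, 2].
Expanding [2, 0, -3] ⊗ [1, 1, 0] ⊗ [-1, 3, 2] reproduces all 27 entries of T, so T = [2, 0, -3] ⊗ [1, 1, 0] ⊗ [-1, 3, 2] and rank(T) ≤ 1.
Equivalently every frontal slice T[:,:,k] is c[k] times the rank-1 matrix [2, 0, -3] ⊗ [1, 1, 0]. So T has rank 1 (it is nonzero).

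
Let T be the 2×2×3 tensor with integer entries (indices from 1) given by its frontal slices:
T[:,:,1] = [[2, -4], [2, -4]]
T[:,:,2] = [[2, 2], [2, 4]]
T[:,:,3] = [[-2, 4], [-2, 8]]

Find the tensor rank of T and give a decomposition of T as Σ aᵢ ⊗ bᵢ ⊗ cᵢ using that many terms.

rank(T) = 3

Lower bound: the mode-3 unfolding of T (rows indexed by k, columns by (i,j) = (1,1), (1,2), (2,1), (2,2)) is [[2, -4, 2, -4], [2, 2, 2, 4], [-2, 4, -2, 8]].
There the 3×3 minor on rows k ∈ {1, 2, 3}, columns (i,j) ∈ {(1,1), (1,2), (2,2)} is det [[2, -4, -4], [2, 2, 4], [-2, 4, 8]] = 48 ≠ 0, so this unfolding has rank ≥ 3; CP rank is at least every unfolding rank, so rank(T) ≥ 3. (Flattening ranks never certify an upper bound on CP rank; for that we must actually write T with 3 rank-1 terms.)
Upper bound: T is a sum of 3 rank-1 terms, T = [0, 1] ⊗ [0, 1] ⊗ [2, -2, 2] + [1, 1] ⊗ [1, -1] ⊗ [2, 2, -2] + [1, 2] ⊗ [0, 1] ⊗ [-2, 4, 2] (written with every a and b primitive with positive leading entry and the scale carried by c; CP decompositions are not unique, and this one is verified by expanding entrywise), so rank(T) ≤ 3.
These bounds meet, so rank(T) = 3.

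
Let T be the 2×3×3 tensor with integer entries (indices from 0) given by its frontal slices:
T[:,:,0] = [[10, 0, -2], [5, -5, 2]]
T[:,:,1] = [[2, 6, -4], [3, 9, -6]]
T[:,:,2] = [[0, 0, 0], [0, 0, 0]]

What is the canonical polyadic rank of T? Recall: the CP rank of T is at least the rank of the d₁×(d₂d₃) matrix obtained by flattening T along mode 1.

2

Lower bound: the mode-3 unfolding of T (rows indexed by k, columns by (i,j) = (0,0), (0,1), (0,2), (1,0), (1,1), (1,2)) is [[10, 0, -2, 5, -5, 2], [2, 6, -4, 3, 9, -6], [0, 0, 0, 0, 0, 0]].
There the 2×2 minor on rows k ∈ {0, 1}, columns (i,j) ∈ {(0,0), (0,1)} is det [[10, 0], [2, 6]] = 60 ≠ 0, so this unfolding has rank ≥ 2; CP rank is at least every unfolding rank, so rank(T) ≥ 2. (Unfolding ranks only ever bound the CP rank from below — rank(T) can be strictly larger than all of them — so the matching upper bound has to come from an explicit 2-term decomposition.)
Upper bound — finding two terms. Write S_k = T[:,:,k] for the frontal slices: S₀ = [[10, 0, -2], [5, -5, 2]], S₁ = [[2, 6, -4], [3, 9, -6]], S₂ = [[0, 0, 0], [0, 0, 0]].
If T = a₁ (x) b₁ (x) c₁ + a₂ (x) b₂ (x) c₂ then each S_k = c₁[k]·a₁b₁ᵀ + c₂[k]·a₂b₂ᵀ. S₀ and S₁ are linearly independent, so a₁b₁ᵀ and a₂b₂ᵀ must span the same plane of matrices: they are the rank-1 matrices of the form x·S₀ + y·S₁.
The 2×2 minor of x·S₀ + y·S₁ on rows {0,1}, columns {0,1} is −50·x² + 50·xy = (-50)·(x − y)(x), vanishing at (x:y) = (1:1) and (0:1).
M₁ = S₀ + S₁ = [[12, 6, -6], [8, 4, -4]] = 2·(3, 2)(2, 1, -1)ᵀ and M₂ = S₁ = [[2, 6, -4], [3, 9, -6]] = (2, 3)(1, 3, -2)ᵀ, so take a₁ = (3, 2), b₁ = (2, 1, -1), a₂ = (2, 3), b₂ = (1, 3, -2).
Each slice is an integer combination of E₁ = a₁b₁ᵀ and E₂ = a₂b₂ᵀ: S₀ = 2·E₁ − E₂, S₁ = E₂, S₂ = 0; reading off coefficients, c₁ = (2, 0, 0) and c₂ = (-1, 1, 0).
Hence T = (3, 2) (x) (2, 1, -1) (x) (2, 0, 0) + (2, 3) (x) (1, 3, -2) (x) (-1, 1, 0), so rank(T) ≤ 2.
These bounds meet, so rank(T) = 2.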